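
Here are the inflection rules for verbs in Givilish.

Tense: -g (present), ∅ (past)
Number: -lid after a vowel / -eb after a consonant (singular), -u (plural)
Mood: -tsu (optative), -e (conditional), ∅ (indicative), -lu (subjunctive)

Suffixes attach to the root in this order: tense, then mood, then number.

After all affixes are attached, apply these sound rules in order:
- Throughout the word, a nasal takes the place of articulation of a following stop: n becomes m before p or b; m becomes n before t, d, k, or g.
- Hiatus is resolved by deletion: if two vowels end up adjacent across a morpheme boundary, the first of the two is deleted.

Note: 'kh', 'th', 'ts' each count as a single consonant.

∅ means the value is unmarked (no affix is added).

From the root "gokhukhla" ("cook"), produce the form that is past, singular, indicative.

gokhukhlalid

tense = past: zero marking, form stays gokhukhla.
mood = indicative: zero marking, form stays gokhukhla.
Attach number singular -lid (after vowel 'a') → gokhukhlalid.
Nasal assimilation: no change.
Vowel deletion: no change.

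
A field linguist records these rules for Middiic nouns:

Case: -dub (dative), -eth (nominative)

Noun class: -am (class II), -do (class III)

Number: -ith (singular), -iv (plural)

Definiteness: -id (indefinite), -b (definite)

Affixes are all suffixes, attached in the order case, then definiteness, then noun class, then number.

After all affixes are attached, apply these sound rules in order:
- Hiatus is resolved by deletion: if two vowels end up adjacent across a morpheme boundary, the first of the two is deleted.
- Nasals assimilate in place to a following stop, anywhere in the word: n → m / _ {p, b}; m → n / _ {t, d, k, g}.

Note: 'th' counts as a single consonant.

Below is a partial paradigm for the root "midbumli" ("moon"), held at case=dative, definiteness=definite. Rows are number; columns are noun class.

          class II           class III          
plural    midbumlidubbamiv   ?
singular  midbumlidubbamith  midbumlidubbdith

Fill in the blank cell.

Attach case dative -dub → midbumlidub.
Attach definiteness definite -b → midbumlidubb.
Attach noun class class III -do → midbumlidubbdo.
Attach number plural -iv → midbumlidubbdoiv.
Apply vowel deletion: midbumlidubbdoiv → midbumlidubbdiv.
Nasal assimilation: no change.

midbumlidubbdiv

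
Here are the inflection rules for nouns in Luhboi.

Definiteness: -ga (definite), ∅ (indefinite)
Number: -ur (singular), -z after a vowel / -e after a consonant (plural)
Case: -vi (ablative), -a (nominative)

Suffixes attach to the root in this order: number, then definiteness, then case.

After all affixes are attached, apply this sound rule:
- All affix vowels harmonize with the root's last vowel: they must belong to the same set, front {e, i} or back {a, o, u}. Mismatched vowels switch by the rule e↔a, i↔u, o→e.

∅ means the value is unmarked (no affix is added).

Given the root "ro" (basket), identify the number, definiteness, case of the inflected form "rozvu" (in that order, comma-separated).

plural, indefinite, ablative

Segment: ro-z-vi.
number: -z/e → plural.
definiteness: ∅ → indefinite.
case: -vi → ablative.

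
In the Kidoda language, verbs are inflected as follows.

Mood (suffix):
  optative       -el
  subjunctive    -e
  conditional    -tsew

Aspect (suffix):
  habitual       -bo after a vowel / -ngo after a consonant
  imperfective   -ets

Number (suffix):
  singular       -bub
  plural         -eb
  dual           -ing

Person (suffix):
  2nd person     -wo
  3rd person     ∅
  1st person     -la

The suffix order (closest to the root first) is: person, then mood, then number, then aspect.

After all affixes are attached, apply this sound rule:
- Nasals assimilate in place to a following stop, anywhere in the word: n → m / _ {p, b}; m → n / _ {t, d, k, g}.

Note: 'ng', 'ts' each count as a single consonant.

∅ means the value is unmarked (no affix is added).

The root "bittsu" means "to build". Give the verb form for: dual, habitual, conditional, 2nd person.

bittsuwotsewingngo

Attach person 2nd person -wo → bittsuwo.
Attach mood conditional -tsew → bittsuwotsew.
Attach number dual -ing → bittsuwotsewing.
Attach aspect habitual -ngo (after consonant 'ng') → bittsuwotsewingngo.
Nasal assimilation: no change.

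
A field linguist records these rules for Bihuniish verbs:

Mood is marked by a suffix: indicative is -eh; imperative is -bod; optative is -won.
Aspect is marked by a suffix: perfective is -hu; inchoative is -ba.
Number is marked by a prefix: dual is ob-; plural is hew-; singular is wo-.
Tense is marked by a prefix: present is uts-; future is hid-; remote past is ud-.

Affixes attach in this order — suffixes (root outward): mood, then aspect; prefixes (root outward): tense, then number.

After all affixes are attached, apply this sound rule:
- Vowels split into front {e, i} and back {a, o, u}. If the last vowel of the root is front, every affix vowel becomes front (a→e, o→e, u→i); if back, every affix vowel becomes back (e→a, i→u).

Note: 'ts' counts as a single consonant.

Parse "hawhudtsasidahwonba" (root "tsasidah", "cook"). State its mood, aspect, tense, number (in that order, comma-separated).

Segment: hew-hid-tsasidah-won-ba.
mood: -won → optative.
aspect: -ba → inchoative.
tense: hid- → future.
number: hew- → plural.

optative, inchoative, future, plural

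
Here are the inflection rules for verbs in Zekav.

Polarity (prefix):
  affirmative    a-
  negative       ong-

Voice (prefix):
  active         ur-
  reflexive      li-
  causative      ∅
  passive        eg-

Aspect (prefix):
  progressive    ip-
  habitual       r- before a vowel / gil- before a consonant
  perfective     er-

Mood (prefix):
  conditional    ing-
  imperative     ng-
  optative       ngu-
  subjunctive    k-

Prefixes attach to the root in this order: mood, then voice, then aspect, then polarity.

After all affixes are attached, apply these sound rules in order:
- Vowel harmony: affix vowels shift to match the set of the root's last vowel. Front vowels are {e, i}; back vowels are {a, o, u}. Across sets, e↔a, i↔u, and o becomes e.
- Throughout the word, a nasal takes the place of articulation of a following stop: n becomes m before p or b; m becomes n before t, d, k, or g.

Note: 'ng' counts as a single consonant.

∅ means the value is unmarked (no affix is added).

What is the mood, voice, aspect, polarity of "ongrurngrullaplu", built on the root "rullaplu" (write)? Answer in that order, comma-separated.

imperative, active, habitual, negative

Segment: ong-r-ur-ng-rullaplu.
mood: ng- → imperative.
voice: ur- → active.
aspect: r/gil- → habitual.
polarity: ong- → negative.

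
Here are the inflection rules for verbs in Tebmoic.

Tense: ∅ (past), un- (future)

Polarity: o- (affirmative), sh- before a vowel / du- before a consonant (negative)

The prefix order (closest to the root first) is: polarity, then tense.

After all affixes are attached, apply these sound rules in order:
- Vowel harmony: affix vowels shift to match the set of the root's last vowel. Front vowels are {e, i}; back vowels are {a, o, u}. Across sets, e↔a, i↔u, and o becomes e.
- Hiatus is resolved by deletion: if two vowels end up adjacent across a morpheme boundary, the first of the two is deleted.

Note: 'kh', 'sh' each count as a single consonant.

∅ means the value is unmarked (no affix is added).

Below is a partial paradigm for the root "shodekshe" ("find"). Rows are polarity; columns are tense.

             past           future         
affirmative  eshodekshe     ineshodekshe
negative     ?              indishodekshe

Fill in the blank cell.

dishodekshe

Attach polarity negative du- (before consonant 'sh') → dushodekshe.
tense = past: zero marking, form stays dushodekshe.
Apply vowel harmony: dushodekshe → dishodekshe.
Vowel deletion: no change.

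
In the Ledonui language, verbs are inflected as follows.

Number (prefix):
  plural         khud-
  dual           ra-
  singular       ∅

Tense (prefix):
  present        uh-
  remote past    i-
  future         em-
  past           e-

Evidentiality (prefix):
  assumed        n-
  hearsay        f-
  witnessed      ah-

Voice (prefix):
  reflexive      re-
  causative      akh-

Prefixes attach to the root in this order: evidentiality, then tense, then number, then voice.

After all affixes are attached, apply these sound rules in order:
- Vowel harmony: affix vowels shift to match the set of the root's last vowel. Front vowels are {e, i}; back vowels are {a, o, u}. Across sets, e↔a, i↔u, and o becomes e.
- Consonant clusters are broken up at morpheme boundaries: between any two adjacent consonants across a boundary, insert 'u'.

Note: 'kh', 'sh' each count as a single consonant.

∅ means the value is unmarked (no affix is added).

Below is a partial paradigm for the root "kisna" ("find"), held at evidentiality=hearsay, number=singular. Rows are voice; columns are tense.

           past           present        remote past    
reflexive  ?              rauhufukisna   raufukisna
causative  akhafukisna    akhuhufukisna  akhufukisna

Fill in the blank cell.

raafukisna

Attach evidentiality hearsay f- → fkisna.
Attach tense past e- → efkisna.
number = singular: zero marking, form stays efkisna.
Attach voice reflexive re- → reefkisna.
Apply vowel harmony: reefkisna → raafkisna.
Apply epenthesis: raafkisna → raafukisna.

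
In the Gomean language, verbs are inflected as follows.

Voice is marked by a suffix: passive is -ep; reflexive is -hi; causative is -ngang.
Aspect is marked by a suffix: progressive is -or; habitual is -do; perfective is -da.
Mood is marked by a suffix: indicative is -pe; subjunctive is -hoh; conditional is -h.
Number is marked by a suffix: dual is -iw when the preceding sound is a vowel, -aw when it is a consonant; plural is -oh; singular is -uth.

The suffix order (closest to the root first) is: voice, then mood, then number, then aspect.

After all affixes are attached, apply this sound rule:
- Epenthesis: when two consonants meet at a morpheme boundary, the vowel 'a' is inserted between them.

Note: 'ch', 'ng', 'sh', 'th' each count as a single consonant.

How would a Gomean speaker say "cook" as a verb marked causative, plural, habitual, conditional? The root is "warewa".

warewangangahohado

Attach voice causative -ngang → warewangang.
Attach mood conditional -h → warewangangh.
Attach number plural -oh → warewanganghoh.
Attach aspect habitual -do → warewanganghohdo.
Apply epenthesis: warewanganghohdo → warewangangahohado.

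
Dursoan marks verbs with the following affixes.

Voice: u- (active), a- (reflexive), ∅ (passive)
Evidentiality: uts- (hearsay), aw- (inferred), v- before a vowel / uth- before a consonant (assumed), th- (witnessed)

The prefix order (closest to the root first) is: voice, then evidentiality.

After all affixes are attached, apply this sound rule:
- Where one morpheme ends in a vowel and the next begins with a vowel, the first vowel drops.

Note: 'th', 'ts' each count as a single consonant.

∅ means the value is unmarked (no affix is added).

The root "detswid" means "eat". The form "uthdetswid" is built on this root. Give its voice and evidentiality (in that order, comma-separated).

Segment: uth-detswid.
voice: ∅ → passive.
evidentiality: v/uth- → assumed.

passive, assumed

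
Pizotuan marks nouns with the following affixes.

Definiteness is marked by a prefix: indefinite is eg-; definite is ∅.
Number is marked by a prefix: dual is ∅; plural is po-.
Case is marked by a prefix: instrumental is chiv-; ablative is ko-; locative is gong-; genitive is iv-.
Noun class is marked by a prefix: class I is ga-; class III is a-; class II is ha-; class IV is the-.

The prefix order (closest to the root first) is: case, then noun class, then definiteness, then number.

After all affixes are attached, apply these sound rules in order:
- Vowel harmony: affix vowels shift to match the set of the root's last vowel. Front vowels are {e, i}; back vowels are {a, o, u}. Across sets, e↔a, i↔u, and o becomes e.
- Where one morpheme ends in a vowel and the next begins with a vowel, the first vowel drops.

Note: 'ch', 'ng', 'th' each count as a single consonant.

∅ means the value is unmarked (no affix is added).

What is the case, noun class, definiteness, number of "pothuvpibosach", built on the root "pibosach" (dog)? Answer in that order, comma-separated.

genitive, class IV, definite, plural

Segment: po-the-iv-pibosach.
case: iv- → genitive.
noun class: the- → class IV.
definiteness: ∅ → definite.
number: po- → plural.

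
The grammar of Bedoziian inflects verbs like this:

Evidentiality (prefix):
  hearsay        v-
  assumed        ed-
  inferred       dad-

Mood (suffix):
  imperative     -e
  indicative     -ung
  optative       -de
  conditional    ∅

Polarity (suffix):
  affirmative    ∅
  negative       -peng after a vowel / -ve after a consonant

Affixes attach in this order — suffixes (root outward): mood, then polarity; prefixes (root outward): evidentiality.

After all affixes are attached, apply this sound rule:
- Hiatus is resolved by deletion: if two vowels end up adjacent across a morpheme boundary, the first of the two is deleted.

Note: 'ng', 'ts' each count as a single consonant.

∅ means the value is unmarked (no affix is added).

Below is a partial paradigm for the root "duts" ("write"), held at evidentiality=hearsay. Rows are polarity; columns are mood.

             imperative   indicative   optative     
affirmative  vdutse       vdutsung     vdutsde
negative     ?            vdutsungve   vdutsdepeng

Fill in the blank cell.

Attach mood imperative -e → dutse.
Attach evidentiality hearsay v- → vdutse.
Attach polarity negative -peng (after vowel 'e') → vdutsepeng.
Vowel deletion: no change.

vdutsepeng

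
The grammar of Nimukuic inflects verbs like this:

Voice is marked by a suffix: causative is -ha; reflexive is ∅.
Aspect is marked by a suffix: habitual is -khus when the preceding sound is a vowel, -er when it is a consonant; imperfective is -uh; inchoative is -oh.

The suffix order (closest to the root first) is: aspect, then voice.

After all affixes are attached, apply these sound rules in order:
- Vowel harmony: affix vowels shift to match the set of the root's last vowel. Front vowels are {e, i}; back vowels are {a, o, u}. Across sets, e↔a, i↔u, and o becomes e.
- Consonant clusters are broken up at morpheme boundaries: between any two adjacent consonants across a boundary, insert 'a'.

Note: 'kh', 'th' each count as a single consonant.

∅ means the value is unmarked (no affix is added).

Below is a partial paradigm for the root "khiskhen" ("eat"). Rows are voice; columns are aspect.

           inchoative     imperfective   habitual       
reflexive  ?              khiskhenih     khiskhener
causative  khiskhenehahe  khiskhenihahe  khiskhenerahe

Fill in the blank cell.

khiskheneh

Attach aspect inchoative -oh → khiskhenoh.
voice = reflexive: zero marking, form stays khiskhenoh.
Apply vowel harmony: khiskhenoh → khiskheneh.
Epenthesis: no change.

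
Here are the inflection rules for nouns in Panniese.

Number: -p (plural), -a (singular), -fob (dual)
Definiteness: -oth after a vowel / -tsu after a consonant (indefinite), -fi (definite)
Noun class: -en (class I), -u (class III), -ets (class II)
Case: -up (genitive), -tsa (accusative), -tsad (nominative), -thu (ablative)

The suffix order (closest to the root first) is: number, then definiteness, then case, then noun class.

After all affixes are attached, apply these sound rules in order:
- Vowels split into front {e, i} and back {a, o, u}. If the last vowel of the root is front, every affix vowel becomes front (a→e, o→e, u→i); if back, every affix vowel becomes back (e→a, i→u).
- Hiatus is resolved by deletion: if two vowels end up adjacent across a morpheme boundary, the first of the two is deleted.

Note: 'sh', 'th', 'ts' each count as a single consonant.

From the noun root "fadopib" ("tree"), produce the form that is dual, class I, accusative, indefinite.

fadopibfebtsitsen

Attach number dual -fob → fadopibfob.
Attach definiteness indefinite -tsu (after consonant 'b') → fadopibfobtsu.
Attach case accusative -tsa → fadopibfobtsutsa.
Attach noun class class I -en → fadopibfobtsutsaen.
Apply vowel harmony: fadopibfobtsutsaen → fadopibfebtsitseen.
Apply vowel deletion: fadopibfebtsitseen → fadopibfebtsitsen.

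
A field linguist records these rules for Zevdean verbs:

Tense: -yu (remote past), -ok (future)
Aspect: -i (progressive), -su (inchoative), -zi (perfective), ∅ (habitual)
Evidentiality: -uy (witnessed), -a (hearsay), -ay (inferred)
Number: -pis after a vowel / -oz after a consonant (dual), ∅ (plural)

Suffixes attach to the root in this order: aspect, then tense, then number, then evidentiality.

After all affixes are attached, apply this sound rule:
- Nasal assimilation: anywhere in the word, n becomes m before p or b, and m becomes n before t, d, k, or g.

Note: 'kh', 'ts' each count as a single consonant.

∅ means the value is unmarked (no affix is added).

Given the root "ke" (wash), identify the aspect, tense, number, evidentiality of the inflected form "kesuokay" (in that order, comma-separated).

inchoative, future, plural, inferred

Segment: ke-su-ok-ay.
aspect: -su → inchoative.
tense: -ok → future.
number: ∅ → plural.
evidentiality: -ay → inferred.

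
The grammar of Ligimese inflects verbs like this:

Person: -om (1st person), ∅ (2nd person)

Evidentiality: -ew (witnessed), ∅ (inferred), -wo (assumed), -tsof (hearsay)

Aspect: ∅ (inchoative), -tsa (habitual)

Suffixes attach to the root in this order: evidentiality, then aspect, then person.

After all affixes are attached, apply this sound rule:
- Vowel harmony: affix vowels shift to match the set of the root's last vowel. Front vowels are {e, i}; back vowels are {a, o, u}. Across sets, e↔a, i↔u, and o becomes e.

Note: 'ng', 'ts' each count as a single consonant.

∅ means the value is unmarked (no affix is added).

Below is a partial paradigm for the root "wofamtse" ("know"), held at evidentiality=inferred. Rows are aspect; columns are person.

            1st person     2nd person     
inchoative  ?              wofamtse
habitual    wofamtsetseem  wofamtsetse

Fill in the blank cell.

evidentiality = inferred: zero marking, form stays wofamtse.
aspect = inchoative: zero marking, form stays wofamtse.
Attach person 1st person -om → wofamtseom.
Apply vowel harmony: wofamtseom → wofamtseem.

wofamtseem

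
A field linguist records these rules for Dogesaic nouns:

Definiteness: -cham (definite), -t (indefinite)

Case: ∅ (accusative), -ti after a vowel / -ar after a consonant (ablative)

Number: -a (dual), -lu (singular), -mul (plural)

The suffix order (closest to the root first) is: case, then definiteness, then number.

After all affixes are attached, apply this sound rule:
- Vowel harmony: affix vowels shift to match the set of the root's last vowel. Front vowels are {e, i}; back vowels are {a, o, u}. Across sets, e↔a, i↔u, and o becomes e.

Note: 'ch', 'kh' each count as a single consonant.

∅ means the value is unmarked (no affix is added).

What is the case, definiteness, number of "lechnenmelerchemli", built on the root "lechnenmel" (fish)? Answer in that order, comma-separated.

Segment: lechnenmel-ar-cham-lu.
case: -ti/ar → ablative.
definiteness: -cham → definite.
number: -lu → singular.

ablative, definite, singular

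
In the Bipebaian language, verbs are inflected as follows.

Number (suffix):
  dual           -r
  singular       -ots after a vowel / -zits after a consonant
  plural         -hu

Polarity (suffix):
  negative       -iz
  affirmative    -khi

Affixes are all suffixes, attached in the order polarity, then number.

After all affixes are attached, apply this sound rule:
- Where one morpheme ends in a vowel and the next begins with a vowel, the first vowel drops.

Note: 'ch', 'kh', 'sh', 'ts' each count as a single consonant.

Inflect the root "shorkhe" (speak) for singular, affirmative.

Attach polarity affirmative -khi → shorkhekhi.
Attach number singular -ots (after vowel 'i') → shorkhekhiots.
Apply vowel deletion: shorkhekhiots → shorkhekhots.

shorkhekhots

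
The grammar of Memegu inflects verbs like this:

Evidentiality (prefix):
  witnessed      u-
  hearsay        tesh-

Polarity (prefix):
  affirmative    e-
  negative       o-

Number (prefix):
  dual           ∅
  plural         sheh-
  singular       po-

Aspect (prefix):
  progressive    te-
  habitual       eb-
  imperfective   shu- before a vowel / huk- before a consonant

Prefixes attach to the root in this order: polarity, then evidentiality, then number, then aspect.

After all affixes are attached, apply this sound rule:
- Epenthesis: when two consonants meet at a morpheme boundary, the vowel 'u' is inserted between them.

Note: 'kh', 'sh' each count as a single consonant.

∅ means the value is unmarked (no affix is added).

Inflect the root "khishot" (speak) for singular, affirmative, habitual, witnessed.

Attach polarity affirmative e- → ekhishot.
Attach evidentiality witnessed u- → uekhishot.
Attach number singular po- → pouekhishot.
Attach aspect habitual eb- → ebpouekhishot.
Apply epenthesis: ebpouekhishot → ebupouekhishot.

ebupouekhishot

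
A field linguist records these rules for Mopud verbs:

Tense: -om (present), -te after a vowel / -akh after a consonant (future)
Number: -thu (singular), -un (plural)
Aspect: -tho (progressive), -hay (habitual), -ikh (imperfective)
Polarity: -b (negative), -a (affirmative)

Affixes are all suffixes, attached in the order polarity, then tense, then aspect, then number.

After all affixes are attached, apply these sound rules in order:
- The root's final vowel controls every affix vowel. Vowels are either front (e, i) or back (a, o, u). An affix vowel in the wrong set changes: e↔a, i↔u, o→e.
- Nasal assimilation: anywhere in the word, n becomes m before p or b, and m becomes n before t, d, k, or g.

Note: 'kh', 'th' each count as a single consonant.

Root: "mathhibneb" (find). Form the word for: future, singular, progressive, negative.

Attach polarity negative -b → mathhibnebb.
Attach tense future -akh (after consonant 'b') → mathhibnebbakh.
Attach aspect progressive -tho → mathhibnebbakhtho.
Attach number singular -thu → mathhibnebbakhthothu.
Apply vowel harmony: mathhibnebbakhthothu → mathhibnebbekhthethi.
Nasal assimilation: no change.

mathhibnebbekhthethi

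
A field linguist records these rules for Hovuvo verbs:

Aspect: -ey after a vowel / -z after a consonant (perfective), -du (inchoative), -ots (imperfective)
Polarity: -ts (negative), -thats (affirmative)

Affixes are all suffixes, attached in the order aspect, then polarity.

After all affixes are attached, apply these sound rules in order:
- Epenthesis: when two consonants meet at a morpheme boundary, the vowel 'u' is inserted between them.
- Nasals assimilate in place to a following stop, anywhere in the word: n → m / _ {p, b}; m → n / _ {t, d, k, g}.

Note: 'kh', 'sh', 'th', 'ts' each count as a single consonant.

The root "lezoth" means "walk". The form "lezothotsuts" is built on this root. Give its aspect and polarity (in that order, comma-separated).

imperfective, negative

Segment: lezoth-ots-ts.
aspect: -ots → imperfective.
polarity: -ts → negative.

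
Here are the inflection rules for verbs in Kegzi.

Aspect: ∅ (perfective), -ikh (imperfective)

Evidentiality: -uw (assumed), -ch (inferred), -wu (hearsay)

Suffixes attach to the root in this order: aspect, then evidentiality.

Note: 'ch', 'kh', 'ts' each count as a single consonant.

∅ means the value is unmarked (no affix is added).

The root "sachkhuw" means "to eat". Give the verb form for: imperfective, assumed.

sachkhuwikhuw

Attach aspect imperfective -ikh → sachkhuwikh.
Attach evidentiality assumed -uw → sachkhuwikhuw.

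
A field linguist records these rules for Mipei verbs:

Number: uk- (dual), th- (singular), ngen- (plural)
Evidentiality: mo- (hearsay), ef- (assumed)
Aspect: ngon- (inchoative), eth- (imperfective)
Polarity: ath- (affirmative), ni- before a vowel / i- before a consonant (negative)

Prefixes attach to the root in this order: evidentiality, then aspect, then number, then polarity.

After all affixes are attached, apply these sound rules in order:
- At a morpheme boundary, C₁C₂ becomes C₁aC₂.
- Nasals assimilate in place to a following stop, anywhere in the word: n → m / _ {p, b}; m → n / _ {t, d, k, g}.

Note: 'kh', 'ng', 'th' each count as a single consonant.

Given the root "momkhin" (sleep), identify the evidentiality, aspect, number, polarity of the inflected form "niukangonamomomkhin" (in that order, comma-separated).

hearsay, inchoative, dual, negative

Segment: ni-uk-ngon-mo-momkhin.
evidentiality: mo- → hearsay.
aspect: ngon- → inchoative.
number: uk- → dual.
polarity: ni/i- → negative.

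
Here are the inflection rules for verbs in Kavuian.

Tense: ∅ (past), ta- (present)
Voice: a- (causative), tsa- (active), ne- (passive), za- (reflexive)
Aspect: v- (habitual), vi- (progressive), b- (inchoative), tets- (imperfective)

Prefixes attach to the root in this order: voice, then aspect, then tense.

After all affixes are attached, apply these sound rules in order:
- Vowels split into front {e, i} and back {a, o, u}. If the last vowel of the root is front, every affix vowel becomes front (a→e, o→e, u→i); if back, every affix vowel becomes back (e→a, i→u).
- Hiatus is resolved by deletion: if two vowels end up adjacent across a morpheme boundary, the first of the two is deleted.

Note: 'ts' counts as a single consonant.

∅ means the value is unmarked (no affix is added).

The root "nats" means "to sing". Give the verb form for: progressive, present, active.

Attach voice active tsa- → tsanats.
Attach aspect progressive vi- → vitsanats.
Attach tense present ta- → tavitsanats.
Apply vowel harmony: tavitsanats → tavutsanats.
Vowel deletion: no change.

tavutsanats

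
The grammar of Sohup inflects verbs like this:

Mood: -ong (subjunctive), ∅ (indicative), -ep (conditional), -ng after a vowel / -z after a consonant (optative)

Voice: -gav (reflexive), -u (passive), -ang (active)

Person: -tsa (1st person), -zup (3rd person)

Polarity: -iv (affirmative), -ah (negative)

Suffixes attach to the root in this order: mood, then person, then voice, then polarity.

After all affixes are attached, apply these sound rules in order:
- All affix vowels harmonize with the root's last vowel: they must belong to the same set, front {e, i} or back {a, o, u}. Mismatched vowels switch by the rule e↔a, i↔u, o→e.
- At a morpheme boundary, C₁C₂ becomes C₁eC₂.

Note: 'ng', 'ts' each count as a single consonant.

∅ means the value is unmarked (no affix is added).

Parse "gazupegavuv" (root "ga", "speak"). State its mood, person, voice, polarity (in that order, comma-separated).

indicative, 3rd person, reflexive, affirmative

Segment: ga-zup-gav-iv.
mood: ∅ → indicative.
person: -zup → 3rd person.
voice: -gav → reflexive.
polarity: -iv → affirmative.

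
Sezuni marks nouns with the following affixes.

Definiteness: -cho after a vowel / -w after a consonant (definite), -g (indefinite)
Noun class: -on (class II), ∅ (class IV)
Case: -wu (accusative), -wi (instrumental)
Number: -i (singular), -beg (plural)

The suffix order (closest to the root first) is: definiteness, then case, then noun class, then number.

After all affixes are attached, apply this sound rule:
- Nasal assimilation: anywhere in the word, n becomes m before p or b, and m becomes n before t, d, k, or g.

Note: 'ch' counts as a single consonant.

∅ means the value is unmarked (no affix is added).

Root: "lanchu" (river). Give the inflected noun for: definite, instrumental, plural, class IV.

Attach definiteness definite -cho (after vowel 'u') → lanchucho.
Attach case instrumental -wi → lanchuchowi.
noun class = class IV: zero marking, form stays lanchuchowi.
Attach number plural -beg → lanchuchowibeg.
Nasal assimilation: no change.

lanchuchowibeg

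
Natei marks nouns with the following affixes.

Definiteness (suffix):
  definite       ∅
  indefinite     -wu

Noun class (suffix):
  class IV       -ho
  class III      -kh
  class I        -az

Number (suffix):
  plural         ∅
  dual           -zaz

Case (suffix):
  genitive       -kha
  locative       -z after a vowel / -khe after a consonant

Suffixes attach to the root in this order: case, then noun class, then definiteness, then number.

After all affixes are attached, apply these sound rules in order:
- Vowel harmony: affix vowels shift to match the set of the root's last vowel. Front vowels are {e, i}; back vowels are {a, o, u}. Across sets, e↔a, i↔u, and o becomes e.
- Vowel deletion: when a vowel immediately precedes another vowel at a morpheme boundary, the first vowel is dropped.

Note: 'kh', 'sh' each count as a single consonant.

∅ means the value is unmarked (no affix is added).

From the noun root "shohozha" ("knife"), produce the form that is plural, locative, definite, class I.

Attach case locative -z (after vowel 'a') → shohozhaz.
Attach noun class class I -az → shohozhazaz.
definiteness = definite: zero marking, form stays shohozhazaz.
number = plural: zero marking, form stays shohozhazaz.
Vowel harmony: no change.
Vowel deletion: no change.

shohozhazaz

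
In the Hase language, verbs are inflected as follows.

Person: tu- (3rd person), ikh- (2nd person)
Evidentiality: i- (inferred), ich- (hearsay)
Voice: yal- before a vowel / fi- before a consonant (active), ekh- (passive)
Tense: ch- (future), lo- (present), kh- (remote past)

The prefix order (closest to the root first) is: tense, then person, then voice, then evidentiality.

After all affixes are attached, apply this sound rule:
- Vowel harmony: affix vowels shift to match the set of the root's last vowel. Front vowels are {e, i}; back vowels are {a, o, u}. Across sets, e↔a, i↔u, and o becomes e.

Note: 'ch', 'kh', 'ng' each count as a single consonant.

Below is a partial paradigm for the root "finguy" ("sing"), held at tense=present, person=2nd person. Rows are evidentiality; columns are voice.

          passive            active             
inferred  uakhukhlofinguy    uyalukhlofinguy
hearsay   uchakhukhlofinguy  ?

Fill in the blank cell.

uchyalukhlofinguy

Attach tense present lo- → lofinguy.
Attach person 2nd person ikh- → ikhlofinguy.
Attach voice active yal- (before vowel 'i') → yalikhlofinguy.
Attach evidentiality hearsay ich- → ichyalikhlofinguy.
Apply vowel harmony: ichyalikhlofinguy → uchyalukhlofinguy.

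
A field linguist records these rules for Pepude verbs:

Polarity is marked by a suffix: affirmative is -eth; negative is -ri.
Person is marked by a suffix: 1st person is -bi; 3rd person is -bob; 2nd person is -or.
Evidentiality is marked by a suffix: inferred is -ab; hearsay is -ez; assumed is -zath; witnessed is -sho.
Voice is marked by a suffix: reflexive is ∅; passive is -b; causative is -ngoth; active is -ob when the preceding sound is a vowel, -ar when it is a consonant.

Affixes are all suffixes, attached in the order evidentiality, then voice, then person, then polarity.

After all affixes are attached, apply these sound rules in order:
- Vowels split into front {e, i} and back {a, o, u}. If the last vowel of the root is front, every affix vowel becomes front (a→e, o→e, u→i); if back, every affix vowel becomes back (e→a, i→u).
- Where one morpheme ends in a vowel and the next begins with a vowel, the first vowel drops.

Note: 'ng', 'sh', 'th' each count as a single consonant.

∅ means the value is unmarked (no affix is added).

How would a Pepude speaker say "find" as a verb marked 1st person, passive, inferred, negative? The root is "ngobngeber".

Attach evidentiality inferred -ab → ngobngeberab.
Attach voice passive -b → ngobngeberabb.
Attach person 1st person -bi → ngobngeberabbbi.
Attach polarity negative -ri → ngobngeberabbbiri.
Apply vowel harmony: ngobngeberabbbiri → ngobngeberebbbiri.
Vowel deletion: no change.

ngobngeberebbbiri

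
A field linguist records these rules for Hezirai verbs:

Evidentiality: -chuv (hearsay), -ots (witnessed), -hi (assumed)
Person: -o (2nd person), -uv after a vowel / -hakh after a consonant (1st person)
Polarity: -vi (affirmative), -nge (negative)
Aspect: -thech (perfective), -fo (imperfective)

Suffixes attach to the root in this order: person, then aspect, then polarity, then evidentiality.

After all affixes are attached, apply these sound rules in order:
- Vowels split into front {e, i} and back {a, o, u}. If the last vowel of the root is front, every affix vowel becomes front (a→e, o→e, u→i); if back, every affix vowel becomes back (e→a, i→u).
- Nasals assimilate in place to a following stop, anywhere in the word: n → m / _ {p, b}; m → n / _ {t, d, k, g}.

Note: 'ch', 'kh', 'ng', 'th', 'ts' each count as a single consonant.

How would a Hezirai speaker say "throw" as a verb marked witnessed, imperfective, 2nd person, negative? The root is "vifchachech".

vifchachechefengeets

Attach person 2nd person -o → vifchachecho.
Attach aspect imperfective -fo → vifchachechofo.
Attach polarity negative -nge → vifchachechofonge.
Attach evidentiality witnessed -ots → vifchachechofongeots.
Apply vowel harmony: vifchachechofongeots → vifchachechefengeets.
Nasal assimilation: no change.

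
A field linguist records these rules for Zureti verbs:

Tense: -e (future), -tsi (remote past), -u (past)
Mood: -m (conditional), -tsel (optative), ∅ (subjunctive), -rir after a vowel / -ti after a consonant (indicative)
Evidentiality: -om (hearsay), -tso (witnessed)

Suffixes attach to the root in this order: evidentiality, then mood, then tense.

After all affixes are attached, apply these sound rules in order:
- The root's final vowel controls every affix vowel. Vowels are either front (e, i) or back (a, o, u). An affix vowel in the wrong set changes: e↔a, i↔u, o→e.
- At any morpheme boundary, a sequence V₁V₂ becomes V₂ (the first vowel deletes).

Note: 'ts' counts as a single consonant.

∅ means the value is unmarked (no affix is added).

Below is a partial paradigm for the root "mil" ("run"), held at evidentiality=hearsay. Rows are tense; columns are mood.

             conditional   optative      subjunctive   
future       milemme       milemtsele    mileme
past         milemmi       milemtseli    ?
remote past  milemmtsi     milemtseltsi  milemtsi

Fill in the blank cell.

milemi

Attach evidentiality hearsay -om → milom.
mood = subjunctive: zero marking, form stays milom.
Attach tense past -u → milomu.
Apply vowel harmony: milomu → milemi.
Vowel deletion: no change.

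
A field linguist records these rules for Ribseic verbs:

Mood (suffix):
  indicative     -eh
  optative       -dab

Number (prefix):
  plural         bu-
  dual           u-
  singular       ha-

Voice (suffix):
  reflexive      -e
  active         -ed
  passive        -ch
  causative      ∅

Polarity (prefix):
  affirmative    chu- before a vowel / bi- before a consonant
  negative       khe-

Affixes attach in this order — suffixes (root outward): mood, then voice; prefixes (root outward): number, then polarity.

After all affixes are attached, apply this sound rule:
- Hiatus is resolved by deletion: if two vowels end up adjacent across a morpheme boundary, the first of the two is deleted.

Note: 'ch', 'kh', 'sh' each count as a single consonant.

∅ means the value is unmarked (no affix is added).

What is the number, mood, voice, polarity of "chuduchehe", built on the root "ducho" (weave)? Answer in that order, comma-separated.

dual, indicative, reflexive, affirmative

Segment: chu-u-ducho-eh-e.
number: u- → dual.
mood: -eh → indicative.
voice: -e → reflexive.
polarity: chu/bi- → affirmative.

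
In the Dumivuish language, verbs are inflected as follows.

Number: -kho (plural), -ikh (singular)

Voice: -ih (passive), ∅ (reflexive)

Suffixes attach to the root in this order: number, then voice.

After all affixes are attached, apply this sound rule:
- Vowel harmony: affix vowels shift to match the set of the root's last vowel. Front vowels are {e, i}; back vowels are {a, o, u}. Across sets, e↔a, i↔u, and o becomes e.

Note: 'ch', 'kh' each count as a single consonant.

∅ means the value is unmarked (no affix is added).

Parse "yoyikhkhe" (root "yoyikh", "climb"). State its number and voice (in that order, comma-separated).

plural, reflexive

Segment: yoyikh-kho.
number: -kho → plural.
voice: ∅ → reflexive.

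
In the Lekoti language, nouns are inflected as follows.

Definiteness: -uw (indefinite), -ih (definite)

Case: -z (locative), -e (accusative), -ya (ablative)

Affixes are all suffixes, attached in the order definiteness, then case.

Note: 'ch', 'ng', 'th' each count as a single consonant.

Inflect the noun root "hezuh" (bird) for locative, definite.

hezuhihz

Attach definiteness definite -ih → hezuhih.
Attach case locative -z → hezuhihz.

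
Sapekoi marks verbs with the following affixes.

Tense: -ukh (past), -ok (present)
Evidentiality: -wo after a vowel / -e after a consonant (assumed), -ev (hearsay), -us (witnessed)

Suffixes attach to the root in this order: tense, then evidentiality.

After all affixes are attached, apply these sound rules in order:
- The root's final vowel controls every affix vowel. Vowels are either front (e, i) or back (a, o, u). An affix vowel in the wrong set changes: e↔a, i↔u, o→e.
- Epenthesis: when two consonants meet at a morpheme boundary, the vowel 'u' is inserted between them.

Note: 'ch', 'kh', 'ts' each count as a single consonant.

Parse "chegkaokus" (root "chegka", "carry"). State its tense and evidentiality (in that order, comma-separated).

present, witnessed

Segment: chegka-ok-us.
tense: -ok → present.
evidentiality: -us → witnessed.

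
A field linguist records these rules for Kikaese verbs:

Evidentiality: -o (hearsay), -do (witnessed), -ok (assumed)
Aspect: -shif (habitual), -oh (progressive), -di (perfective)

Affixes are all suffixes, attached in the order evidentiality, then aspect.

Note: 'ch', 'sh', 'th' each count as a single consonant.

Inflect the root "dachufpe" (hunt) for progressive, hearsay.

dachufpeooh

Attach evidentiality hearsay -o → dachufpeo.
Attach aspect progressive -oh → dachufpeooh.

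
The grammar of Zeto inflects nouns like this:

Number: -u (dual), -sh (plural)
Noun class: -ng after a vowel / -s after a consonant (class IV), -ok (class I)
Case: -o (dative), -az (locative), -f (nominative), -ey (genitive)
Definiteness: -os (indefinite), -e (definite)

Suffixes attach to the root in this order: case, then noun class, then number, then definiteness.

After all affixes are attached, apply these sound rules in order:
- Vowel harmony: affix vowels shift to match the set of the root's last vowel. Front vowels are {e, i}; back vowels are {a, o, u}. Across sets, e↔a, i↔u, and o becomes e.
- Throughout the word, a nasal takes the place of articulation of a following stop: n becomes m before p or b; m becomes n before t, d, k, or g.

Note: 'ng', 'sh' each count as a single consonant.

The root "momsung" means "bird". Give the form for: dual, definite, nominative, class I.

momsungfokua

Attach case nominative -f → momsungf.
Attach noun class class I -ok → momsungfok.
Attach number dual -u → momsungfoku.
Attach definiteness definite -e → momsungfokue.
Apply vowel harmony: momsungfokue → momsungfokua.
Nasal assimilation: no change.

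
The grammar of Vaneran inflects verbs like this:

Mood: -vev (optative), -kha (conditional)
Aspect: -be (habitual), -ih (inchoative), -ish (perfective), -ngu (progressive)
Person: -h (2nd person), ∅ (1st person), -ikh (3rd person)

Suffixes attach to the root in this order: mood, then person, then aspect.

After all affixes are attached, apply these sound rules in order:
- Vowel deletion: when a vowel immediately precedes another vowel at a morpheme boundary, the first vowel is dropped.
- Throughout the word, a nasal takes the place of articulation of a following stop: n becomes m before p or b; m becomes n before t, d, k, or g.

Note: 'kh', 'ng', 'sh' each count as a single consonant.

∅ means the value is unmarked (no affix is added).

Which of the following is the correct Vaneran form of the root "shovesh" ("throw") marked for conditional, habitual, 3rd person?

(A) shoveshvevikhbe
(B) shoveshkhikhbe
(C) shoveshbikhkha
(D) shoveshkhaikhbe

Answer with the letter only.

Attach mood conditional -kha → shoveshkha.
Attach person 3rd person -ikh → shoveshkhaikh.
Attach aspect habitual -be → shoveshkhaikhbe.
Apply vowel deletion: shoveshkhaikhbe → shoveshkhikhbe.
Nasal assimilation: no change.
So the correct form is shoveshkhikhbe, option (B).
(D) shoveshkhaikhbe is wrong: it fails to apply the sound rule(s).
(A) shoveshvevikhbe is wrong: it uses optative instead of conditional for mood.
(C) shoveshbikhkha is wrong: it has the affixes in the wrong order.

B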